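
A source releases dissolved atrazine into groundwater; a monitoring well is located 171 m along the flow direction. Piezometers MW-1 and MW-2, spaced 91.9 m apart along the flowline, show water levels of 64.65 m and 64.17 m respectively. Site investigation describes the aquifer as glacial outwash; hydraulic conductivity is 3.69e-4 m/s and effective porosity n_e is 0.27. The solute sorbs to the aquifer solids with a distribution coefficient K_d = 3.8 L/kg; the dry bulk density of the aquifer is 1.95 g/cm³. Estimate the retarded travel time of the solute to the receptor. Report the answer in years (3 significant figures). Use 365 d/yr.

21.6 years

Hydraulic gradient i = (64.65 − 64.17) / 91.9 = 0.48 / 91.9 = 0.005223
K = 3.69e-4 m/s × 86400 s/d = 31.88 m/d
Darcy flux q = K·i = 31.88 × 0.005223 = 0.1665 m/d
v = Ki/n = 31.88·0.005223/0.27 = 0.6167 m/d
Retardation R = 1 + ρ_b·K_d/n = 1 + 1.95×3.8/0.27 = 28.44
Contaminant velocity v_c = v/R = 0.6167/28.44 = 0.02168 m/d
t = L/v_c = 171/0.02168 = 7887 d
   = 7887/365 = 21.6 yr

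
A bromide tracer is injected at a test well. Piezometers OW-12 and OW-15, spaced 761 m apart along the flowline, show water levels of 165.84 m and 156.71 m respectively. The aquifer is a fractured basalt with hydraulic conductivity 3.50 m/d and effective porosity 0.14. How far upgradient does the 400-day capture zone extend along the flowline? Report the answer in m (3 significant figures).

120 m

Hydraulic gradient i = (165.84 − 156.71) / 761 = 9.13 / 761 = 0.01200
q = Ki = 3.50 × 0.01200 = 0.04199 m/d
Seepage velocity v = q / n = 0.04199 / 0.14 = 0.2999 m/d
L = v × T = 0.2999 × 400 = 120.0 m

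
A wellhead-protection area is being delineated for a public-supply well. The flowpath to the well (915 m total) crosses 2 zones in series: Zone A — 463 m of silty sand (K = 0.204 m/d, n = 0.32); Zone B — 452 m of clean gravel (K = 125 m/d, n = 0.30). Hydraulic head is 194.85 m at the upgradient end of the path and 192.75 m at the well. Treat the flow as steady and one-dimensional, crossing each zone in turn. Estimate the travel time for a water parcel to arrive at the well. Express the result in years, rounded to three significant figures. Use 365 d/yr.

842 years

Total head drop ΔH = 194.85 − 192.75 = 2.10 m
Steady 1-D flow in series ⇒ the Darcy flux q is identical in every zone and the zone head losses add (resistances L/K in series).
Σ(L/K) = 463/0.204 + 452/125 = 2270 + 3.616 = 2273 d
q = ΔH / Σ(L/K) = 2.10 / 2273 = 9.238e-4 m/d (same in every zone)
Zone A: v = q/n = 9.238e-4/0.32 = 0.002887 m/d → t_A = 463/0.002887 = 160400 d
Zone B: v = q/n = 9.238e-4/0.30 = 0.003079 m/d → t_B = 452/0.003079 = 146800 d
Total t = 160400 + 146800 = 307200 d
   = 307200 / 365 = 842 yr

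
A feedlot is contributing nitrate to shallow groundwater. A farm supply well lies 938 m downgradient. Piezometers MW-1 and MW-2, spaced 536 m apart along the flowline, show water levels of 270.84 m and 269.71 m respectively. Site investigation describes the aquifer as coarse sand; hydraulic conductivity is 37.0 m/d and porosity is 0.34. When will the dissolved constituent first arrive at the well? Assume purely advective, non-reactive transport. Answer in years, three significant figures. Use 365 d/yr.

11.2 years

Hydraulic gradient i = (270.84 − 269.71) / 536 = 1.13 / 536 = 0.002108
Specific discharge q = 37.0 × 0.002108 = 0.07800 m/d
Average linear velocity = 0.07800 / 0.34 = 0.2294 m/d
t = L / v = 938 / 0.2294 = 4089 d
   = 4089 / 365 = 11.2 yr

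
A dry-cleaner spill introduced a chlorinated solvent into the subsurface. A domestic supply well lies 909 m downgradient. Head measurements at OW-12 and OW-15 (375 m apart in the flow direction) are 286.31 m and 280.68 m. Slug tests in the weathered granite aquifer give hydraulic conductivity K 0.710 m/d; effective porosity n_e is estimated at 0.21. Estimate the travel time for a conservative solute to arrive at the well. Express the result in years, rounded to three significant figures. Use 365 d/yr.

49.1 years

Hydraulic gradient i = (286.31 − 280.68) / 375 = 5.63 / 375 = 0.01501
Specific discharge q = 0.710 × 0.01501 = 0.01066 m/d
Average linear velocity = 0.01066 / 0.21 = 0.05076 m/d
t = L / v = 909 / 0.05076 = 17910 d
   = 17910 / 365 = 49.1 yr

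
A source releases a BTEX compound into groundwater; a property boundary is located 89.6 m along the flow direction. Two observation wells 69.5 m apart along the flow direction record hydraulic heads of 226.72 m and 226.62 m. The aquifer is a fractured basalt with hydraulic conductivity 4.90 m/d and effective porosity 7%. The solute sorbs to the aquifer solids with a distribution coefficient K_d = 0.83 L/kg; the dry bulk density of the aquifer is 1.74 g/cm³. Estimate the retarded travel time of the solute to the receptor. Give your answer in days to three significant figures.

Hydraulic gradient i = (226.72 − 226.62) / 69.5 = 0.10 / 69.5 = 0.001439
Darcy flux q = K·i = 4.90 × 0.001439 = 0.007050 m/d
Seepage velocity v = q / n = 0.007050 / 0.07 = 0.1007 m/d
Retardation R = 1 + ρ_b·K_d/n = 1 + 1.74×0.83/0.07 = 21.63
Contaminant velocity v_c = v/R = 0.1007/21.63 = 0.004656 m/d
t = L/v_c = 89.6/0.004656 = 19240 d

19200 days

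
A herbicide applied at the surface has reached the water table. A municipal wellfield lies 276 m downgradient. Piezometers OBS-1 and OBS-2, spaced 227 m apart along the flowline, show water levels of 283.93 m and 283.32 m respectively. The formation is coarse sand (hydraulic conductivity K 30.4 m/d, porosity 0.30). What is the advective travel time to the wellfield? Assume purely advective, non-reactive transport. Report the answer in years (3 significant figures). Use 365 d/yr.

Hydraulic gradient i = (283.93 − 283.32) / 227 = 0.61 / 227 = 0.002687
q = Ki = 30.4 × 0.002687 = 0.08169 m/d
Average linear velocity = 0.08169 / 0.30 = 0.2723 m/d
t = L / v = 276 / 0.2723 = 1014 d
   = 1014 / 365 = 2.78 yr

2.78 years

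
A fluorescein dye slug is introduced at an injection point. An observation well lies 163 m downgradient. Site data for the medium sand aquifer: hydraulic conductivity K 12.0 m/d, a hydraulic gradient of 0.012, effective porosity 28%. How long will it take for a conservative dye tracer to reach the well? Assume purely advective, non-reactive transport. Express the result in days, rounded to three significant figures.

317 days

Specific discharge q = 12.0 × 0.012 = 0.1440 m/d
v = Ki/n = 12.0·0.012/0.28 = 0.5143 m/d
t = L / v = 163 / 0.5143 = 316.9 d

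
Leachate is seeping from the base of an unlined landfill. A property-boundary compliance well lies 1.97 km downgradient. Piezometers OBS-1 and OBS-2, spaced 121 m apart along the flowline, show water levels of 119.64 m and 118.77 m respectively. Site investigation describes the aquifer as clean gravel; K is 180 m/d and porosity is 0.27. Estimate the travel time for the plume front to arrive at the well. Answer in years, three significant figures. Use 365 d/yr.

Hydraulic gradient i = (119.64 − 118.77) / 121 = 0.87 / 121 = 0.007190
Darcy flux q = K·i = 180 × 0.007190 = 1.294 m/d
Seepage velocity v = q / n = 1.294 / 0.27 = 4.793 m/d
L = 1.97 km = 1970 m
t = L / v = 1970 / 4.793 = 411.0 d
   = 411.0 / 365 = 1.13 yr

1.13 years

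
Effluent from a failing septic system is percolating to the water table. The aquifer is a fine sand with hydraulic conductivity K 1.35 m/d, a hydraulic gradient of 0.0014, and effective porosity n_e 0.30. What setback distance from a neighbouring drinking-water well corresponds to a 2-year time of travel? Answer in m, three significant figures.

4.60 m

Darcy flux q = K·i = 1.35 × 0.0014 = 0.001890 m/d
v = Ki/n = 1.35·0.0014/0.30 = 0.006300 m/d
T = 2 yr × 365 = 730 d
L = v × T = 0.006300 × 730 = 4.599 m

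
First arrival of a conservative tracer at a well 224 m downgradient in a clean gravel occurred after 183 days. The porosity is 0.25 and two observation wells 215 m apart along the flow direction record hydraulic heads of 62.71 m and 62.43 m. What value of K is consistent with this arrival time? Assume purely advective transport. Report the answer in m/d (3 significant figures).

235 m/d

Hydraulic gradient i = (62.71 − 62.43) / 215 = 0.28 / 215 = 0.001302
v = L / t = 224 / 183 = 1.224 m/d
K = v · n / i = 1.224 × 0.25 / 0.001302 = 235 m/d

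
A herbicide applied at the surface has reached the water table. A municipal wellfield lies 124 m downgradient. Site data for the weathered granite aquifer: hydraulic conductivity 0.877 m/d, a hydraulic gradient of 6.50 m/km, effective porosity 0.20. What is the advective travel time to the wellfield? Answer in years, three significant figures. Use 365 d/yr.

11.9 years

Darcy flux q = K·i = 0.877 × 0.0065 = 0.005701 m/d
v_s = q/n_e = 0.005701/0.20 = 0.02850 m/d
t = L / v = 124 / 0.02850 = 4350 d
   = 4350 / 365 = 11.9 yr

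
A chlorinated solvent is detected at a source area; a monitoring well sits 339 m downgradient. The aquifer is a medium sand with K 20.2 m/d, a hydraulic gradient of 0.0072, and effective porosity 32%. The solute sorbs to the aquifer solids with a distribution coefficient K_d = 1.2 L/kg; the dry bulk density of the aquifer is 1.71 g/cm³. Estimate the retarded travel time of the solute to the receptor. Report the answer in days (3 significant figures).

q = Ki = 20.2 × 0.0072 = 0.1454 m/d
v_s = q/n_e = 0.1454/0.32 = 0.4545 m/d
Retardation R = 1 + ρ_b·K_d/n = 1 + 1.71×1.2/0.32 = 7.413
Contaminant velocity v_c = v/R = 0.4545/7.413 = 0.06132 m/d
t = L/v_c = 339/0.06132 = 5529 d

5530 days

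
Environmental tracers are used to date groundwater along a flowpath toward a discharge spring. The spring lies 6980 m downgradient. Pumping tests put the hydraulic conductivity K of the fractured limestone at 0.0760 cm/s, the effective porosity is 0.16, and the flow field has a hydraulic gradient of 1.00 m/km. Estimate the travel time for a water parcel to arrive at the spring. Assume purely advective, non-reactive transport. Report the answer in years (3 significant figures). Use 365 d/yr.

46.6 years

K = 0.0760 cm/s × 864 = 65.66 m/d
Specific discharge q = 65.66 × 0.0010 = 0.06566 m/d
v = Ki/n = 65.66·0.0010/0.16 = 0.4104 m/d
t = L / v = 6980 / 0.4104 = 17010 d
   = 17010 / 365 = 46.6 yr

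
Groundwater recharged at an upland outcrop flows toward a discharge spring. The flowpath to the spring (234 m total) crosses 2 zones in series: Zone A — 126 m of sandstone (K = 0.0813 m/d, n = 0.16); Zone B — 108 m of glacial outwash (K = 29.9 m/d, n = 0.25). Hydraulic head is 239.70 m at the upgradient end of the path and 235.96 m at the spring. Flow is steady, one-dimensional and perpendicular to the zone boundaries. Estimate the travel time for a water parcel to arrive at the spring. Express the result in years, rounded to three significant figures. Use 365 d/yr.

53.7 years

Total head drop ΔH = 239.70 − 235.96 = 3.74 m
Continuity: the same q passes through each zone, so ΔH = q·Σ(L_j/K_j) — the zones act as resistances in series.
Σ(L/K) = 126/0.0813 + 108/29.9 = 1550 + 3.612 = 1553 d
q = ΔH / Σ(L/K) = 3.74 / 1553 = 0.002408 m/d (same in every zone)
Zone A: v = q/n = 0.002408/0.16 = 0.01505 m/d → t_A = 126/0.01505 = 8374 d
Zone B: v = q/n = 0.002408/0.25 = 0.009630 m/d → t_B = 108/0.009630 = 11210 d
Total t = 8374 + 11210 = 19590 d
   = 19590 / 365 = 53.7 yr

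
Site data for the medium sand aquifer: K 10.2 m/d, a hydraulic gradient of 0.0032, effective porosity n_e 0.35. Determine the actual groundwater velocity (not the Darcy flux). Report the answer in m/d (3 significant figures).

q = Ki = 10.2 × 0.0032 = 0.03264 m/d
Seepage velocity v = q / n = 0.03264 / 0.35 = 0.09326 m/d

0.0933 m/d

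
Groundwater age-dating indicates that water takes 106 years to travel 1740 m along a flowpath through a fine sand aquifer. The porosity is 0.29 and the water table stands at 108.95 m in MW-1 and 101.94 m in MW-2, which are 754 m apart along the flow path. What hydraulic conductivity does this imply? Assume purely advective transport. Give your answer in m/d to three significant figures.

1.40 m/d

Hydraulic gradient i = (108.95 − 101.94) / 754 = 7.01 / 754 = 0.009297
t = 106 years = 38690 d
v = L / t = 1740 / 38690 = 0.04497 m/d
K = v · n / i = 0.04497 × 0.29 / 0.009297 = 1.40 m/d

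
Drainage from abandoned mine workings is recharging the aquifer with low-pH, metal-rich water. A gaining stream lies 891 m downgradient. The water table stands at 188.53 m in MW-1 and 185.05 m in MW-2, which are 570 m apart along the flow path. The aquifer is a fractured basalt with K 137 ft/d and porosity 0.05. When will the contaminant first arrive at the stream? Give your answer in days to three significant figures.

175 days

Hydraulic gradient i = (188.53 − 185.05) / 570 = 3.48 / 570 = 0.006105
K = 137 ft/d × 0.3048 = 41.76 m/d
Darcy flux q = K·i = 41.76 × 0.006105 = 0.2549 m/d
v = Ki/n = 41.76·0.006105/0.05 = 5.099 m/d
t = L / v = 891 / 5.099 = 174.7 d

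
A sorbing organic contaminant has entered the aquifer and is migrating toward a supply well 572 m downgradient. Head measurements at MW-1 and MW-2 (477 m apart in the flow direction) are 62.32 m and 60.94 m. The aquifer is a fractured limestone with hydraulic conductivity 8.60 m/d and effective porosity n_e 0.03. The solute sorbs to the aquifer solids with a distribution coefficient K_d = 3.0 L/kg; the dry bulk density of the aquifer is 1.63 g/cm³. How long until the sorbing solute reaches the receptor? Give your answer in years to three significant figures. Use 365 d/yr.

Hydraulic gradient i = (62.32 − 60.94) / 477 = 1.38 / 477 = 0.002893
Darcy flux q = K·i = 8.60 × 0.002893 = 0.02488 m/d
Seepage velocity v = q / n = 0.02488 / 0.03 = 0.8294 m/d
Retardation R = 1 + ρ_b·K_d/n = 1 + 1.63×3.0/0.03 = 164.0
Contaminant velocity v_c = v/R = 0.8294/164.0 = 0.005057 m/d
t = L/v_c = 572/0.005057 = 113100 d
   = 113100/365 = 310 yr

310 years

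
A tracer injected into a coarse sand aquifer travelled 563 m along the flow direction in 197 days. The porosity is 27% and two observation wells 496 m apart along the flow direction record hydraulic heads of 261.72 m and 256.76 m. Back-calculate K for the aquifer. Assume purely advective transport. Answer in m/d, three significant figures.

Hydraulic gradient i = (261.72 − 256.76) / 496 = 4.96 / 496 = 0.01000
v = L / t = 563 / 197 = 2.858 m/d
K = v · n / i = 2.858 × 0.27 / 0.01000 = 77.2 m/d

77.2 m/d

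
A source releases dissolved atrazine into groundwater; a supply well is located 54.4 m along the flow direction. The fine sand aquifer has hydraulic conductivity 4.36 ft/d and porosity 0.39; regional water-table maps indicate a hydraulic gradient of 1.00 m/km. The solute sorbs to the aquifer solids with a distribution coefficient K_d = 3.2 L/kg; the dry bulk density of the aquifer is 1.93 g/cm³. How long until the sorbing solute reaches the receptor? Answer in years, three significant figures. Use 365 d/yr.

736 years

K = 4.36 ft/d × 0.3048 = 1.329 m/d
q = Ki = 1.329 × 0.0010 = 0.001329 m/d
v = Ki/n = 1.329·0.0010/0.39 = 0.003408 m/d
Retardation R = 1 + ρ_b·K_d/n = 1 + 1.93×3.2/0.39 = 16.84
Contaminant velocity v_c = v/R = 0.003408/16.84 = 2.024e-4 m/d
t = L/v_c = 54.4/2.024e-4 = 268800 d
   = 268800/365 = 736 yr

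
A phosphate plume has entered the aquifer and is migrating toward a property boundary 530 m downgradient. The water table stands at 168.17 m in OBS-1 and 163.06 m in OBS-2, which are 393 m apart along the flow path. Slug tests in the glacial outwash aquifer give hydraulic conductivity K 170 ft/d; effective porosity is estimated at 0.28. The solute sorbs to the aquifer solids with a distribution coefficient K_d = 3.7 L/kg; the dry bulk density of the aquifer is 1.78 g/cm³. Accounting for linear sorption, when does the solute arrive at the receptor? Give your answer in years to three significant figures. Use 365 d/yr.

Hydraulic gradient i = (168.17 − 163.06) / 393 = 5.11 / 393 = 0.01300
K = 170 ft/d × 0.3048 = 51.82 m/d
Darcy flux q = K·i = 51.82 × 0.01300 = 0.6737 m/d
v = Ki/n = 51.82·0.01300/0.28 = 2.406 m/d
Retardation R = 1 + ρ_b·K_d/n = 1 + 1.78×3.7/0.28 = 24.52
Contaminant velocity v_c = v/R = 2.406/24.52 = 0.09813 m/d
t = L/v_c = 530/0.09813 = 5401 d
   = 5401/365 = 14.8 yr

14.8 years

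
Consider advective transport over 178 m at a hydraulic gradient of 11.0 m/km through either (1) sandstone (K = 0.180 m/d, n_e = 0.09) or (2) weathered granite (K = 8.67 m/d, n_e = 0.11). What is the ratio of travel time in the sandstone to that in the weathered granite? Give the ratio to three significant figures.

39.4

Unit 1 (sandstone): v = 0.180×0.011/0.09 = 0.02200 m/d, t = 178/0.02200 = 8091 d
Unit 2 (weathered granite): v = 8.67×0.011/0.11 = 0.8670 m/d, t = 178/0.8670 = 205.3 d
t(sandstone) / t(weathered granite) = 8091/205.3 = 39.4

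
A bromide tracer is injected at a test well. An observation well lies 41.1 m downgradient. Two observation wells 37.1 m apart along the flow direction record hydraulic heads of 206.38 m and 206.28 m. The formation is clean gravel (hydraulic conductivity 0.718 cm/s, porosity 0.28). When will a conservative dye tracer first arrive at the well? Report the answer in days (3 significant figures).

Hydraulic gradient i = (206.38 − 206.28) / 37.1 = 0.10 / 37.1 = 0.002695
K = 0.718 cm/s × 864 = 620.4 m/d
Darcy flux q = K·i = 620.4 × 0.002695 = 1.672 m/d
v_s = q/n_e = 1.672/0.28 = 5.972 m/d
t = L / v = 41.1 / 5.972 = 6.882 d

6.88 days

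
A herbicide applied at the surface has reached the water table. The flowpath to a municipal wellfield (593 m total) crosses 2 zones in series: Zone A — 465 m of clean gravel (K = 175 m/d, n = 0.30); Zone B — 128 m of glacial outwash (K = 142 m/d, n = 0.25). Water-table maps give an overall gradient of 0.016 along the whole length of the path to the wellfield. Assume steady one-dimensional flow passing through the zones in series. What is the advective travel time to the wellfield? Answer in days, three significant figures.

64.3 days

Steady 1-D flow in series ⇒ the Darcy flux q is identical in every zone and the zone head losses add (resistances L/K in series).
Σ(L/K) = 465/175 + 128/142 = 2.657 + 0.9014 = 3.559 d
K_eq = L_total / Σ(L/K) = 593 / 3.559 = 166.6 m/d
q = K_eq · i = 166.6 × 0.016 = 2.666 m/d (same in every zone)
Zone A: v = q/n = 2.666/0.30 = 8.888 m/d → t_A = 465/8.888 = 52.32 d
Zone B: v = q/n = 2.666/0.25 = 10.67 m/d → t_B = 128/10.67 = 12.00 d
Total t = 52.32 + 12.00 = 64.32 d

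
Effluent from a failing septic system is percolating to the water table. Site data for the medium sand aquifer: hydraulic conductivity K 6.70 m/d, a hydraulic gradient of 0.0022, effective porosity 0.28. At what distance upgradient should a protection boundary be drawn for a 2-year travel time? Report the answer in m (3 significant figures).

q = Ki = 6.70 × 0.0022 = 0.01474 m/d
v_s = q/n_e = 0.01474/0.28 = 0.05264 m/d
T = 2 yr × 365 = 730 d
L = v × T = 0.05264 × 730 = 38.43 m

38.4 m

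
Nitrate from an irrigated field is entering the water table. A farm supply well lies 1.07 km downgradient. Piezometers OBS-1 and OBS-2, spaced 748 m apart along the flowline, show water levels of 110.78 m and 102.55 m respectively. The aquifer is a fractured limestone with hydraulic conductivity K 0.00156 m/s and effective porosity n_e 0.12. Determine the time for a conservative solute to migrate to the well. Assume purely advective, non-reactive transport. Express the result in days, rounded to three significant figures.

86.6 days

Hydraulic gradient i = (110.78 − 102.55) / 748 = 8.23 / 748 = 0.01100
K = 0.00156 m/s × 86400 s/d = 134.8 m/d
q = Ki = 134.8 × 0.01100 = 1.483 m/d
Seepage velocity v = q / n = 1.483 / 0.12 = 12.36 m/d
L = 1.07 km = 1070 m
t = L / v = 1070 / 12.36 = 86.58 d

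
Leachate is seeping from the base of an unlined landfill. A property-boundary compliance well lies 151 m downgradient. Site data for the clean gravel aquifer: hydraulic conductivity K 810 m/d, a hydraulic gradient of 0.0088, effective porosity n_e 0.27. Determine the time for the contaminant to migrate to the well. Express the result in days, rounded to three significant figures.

Specific discharge q = 810 × 0.0088 = 7.128 m/d
v_s = q/n_e = 7.128/0.27 = 26.40 m/d
t = L / v = 151 / 26.40 = 5.720 d

5.72 days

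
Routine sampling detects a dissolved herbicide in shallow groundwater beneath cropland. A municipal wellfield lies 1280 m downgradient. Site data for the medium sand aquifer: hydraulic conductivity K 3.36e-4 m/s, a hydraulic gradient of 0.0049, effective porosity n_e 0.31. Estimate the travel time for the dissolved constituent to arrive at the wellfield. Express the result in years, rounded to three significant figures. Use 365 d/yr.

K = 3.36e-4 m/s × 86400 s/d = 29.03 m/d
Darcy flux q = K·i = 29.03 × 0.0049 = 0.1422 m/d
Seepage velocity v = q / n = 0.1422 / 0.31 = 0.4589 m/d
t = L / v = 1280 / 0.4589 = 2789 d
   = 2789 / 365 = 7.64 yr

7.64 years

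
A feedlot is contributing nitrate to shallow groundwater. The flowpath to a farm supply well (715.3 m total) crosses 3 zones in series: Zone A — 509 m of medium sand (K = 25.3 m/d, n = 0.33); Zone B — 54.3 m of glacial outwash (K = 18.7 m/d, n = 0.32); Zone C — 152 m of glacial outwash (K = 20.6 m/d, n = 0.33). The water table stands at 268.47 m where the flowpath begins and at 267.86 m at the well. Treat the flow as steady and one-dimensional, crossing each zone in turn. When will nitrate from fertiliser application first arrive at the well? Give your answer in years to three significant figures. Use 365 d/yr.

Total head drop ΔH = 268.47 − 267.86 = 0.61 m
Steady 1-D flow in series ⇒ the Darcy flux q is identical in every zone and the zone head losses add (resistances L/K in series).
Σ(L/K) = 509/25.3 + 54.3/18.7 + 152/20.6 = 20.12 + 2.904 + 7.379 = 30.40 d
q = ΔH / Σ(L/K) = 0.61 / 30.40 = 0.02007 m/d (same in every zone)
Zone A: v = q/n = 0.02007/0.33 = 0.06080 m/d → t_A = 509/0.06080 = 8371 d
Zone B: v = q/n = 0.02007/0.32 = 0.06270 m/d → t_B = 54.3/0.06270 = 866.0 d
Zone C: v = q/n = 0.02007/0.33 = 0.06080 m/d → t_C = 152/0.06080 = 2500 d
Total t = 8371 + 866.0 + 2500 = 11740 d
   = 11740 / 365 = 32.2 yr

32.2 years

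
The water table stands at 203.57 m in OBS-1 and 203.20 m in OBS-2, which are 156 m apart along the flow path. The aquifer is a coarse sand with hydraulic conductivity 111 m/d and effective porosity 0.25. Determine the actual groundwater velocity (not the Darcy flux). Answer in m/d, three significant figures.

1.05 m/d

Hydraulic gradient i = (203.57 − 203.20) / 156 = 0.37 / 156 = 0.002372
Specific discharge q = 111 × 0.002372 = 0.2633 m/d
v_s = q/n_e = 0.2633/0.25 = 1.053 m/d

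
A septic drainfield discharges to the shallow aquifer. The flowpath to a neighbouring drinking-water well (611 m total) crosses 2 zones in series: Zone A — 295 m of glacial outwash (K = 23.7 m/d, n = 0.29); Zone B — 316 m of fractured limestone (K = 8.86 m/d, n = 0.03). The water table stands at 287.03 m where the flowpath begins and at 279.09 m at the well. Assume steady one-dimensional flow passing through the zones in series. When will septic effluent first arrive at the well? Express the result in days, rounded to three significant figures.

Total head drop ΔH = 287.03 − 279.09 = 7.94 m
Continuity: the same q passes through each zone, so ΔH = q·Σ(L_j/K_j) — the zones act as resistances in series.
Σ(L/K) = 295/23.7 + 316/8.86 = 12.45 + 35.67 = 48.11 d
q = ΔH / Σ(L/K) = 7.94 / 48.11 = 0.1650 m/d (same in every zone)
Zone A: v = q/n = 0.1650/0.29 = 0.5691 m/d → t_A = 295/0.5691 = 518.4 d
Zone B: v = q/n = 0.1650/0.03 = 5.501 m/d → t_B = 316/5.501 = 57.44 d
Total t = 518.4 + 57.44 = 575.8 d

576 days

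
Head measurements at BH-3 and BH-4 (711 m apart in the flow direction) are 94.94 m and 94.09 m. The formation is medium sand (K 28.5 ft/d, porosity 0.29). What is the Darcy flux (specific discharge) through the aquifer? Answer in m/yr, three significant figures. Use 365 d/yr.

3.79 m/yr

Hydraulic gradient i = (94.94 − 94.09) / 711 = 0.85 / 711 = 0.001195
K = 28.5 ft/d × 0.3048 = 8.687 m/d
Specific discharge q = 8.687 × 0.001195 = 0.01039 m/d
   = 0.01039 × 365 = 3.79 m/yr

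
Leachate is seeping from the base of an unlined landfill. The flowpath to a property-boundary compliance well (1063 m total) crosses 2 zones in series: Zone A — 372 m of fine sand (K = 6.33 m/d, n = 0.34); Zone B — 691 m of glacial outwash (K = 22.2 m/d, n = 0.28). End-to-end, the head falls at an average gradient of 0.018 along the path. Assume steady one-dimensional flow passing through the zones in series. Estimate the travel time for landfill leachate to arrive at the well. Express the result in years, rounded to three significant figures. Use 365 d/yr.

For zones in series the flux q is common to all zones; the equivalent conductivity is the harmonic (thickness-weighted) mean, K_eq = L_total / Σ(L_j/K_j).
Σ(L/K) = 372/6.33 + 691/22.2 = 58.77 + 31.13 = 89.89 d
K_eq = L_total / Σ(L/K) = 1063 / 89.89 = 11.83 m/d
q = K_eq · i = 11.83 × 0.018 = 0.2129 m/d (same in every zone)
Zone A: v = q/n = 0.2129/0.34 = 0.6260 m/d → t_A = 372/0.6260 = 594.2 d
Zone B: v = q/n = 0.2129/0.28 = 0.7602 m/d → t_B = 691/0.7602 = 909.0 d
Total t = 594.2 + 909.0 = 1503 d
   = 1503 / 365 = 4.12 yr

4.12 years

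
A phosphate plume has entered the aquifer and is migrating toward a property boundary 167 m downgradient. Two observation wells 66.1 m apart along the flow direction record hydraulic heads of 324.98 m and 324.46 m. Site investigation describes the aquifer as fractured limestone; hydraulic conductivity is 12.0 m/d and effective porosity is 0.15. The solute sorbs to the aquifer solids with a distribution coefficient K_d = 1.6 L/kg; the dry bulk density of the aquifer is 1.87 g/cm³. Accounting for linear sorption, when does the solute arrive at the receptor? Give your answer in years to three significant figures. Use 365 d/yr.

15.2 years

Hydraulic gradient i = (324.98 − 324.46) / 66.1 = 0.52 / 66.1 = 0.007867
Darcy flux q = K·i = 12.0 × 0.007867 = 0.09440 m/d
v = Ki/n = 12.0·0.007867/0.15 = 0.6293 m/d
Retardation R = 1 + ρ_b·K_d/n = 1 + 1.87×1.6/0.15 = 20.95
Contaminant velocity v_c = v/R = 0.6293/20.95 = 0.03005 m/d
t = L/v_c = 167/0.03005 = 5558 d
   = 5558/365 = 15.2 yr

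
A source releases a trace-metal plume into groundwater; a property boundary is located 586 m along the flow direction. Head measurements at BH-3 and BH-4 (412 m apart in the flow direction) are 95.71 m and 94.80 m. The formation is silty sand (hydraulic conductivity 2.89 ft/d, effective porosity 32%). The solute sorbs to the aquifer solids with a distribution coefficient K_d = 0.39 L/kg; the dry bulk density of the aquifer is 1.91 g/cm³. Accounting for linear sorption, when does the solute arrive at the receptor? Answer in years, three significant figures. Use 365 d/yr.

879 years

Hydraulic gradient i = (95.71 − 94.80) / 412 = 0.91 / 412 = 0.002209
K = 2.89 ft/d × 0.3048 = 0.8809 m/d
q = Ki = 0.8809 × 0.002209 = 0.001946 m/d
Average linear velocity = 0.001946 / 0.32 = 0.006080 m/d
Retardation R = 1 + ρ_b·K_d/n = 1 + 1.91×0.39/0.32 = 3.328
Contaminant velocity v_c = v/R = 0.006080/3.328 = 0.001827 m/d
t = L/v_c = 586/0.001827 = 320700 d
   = 320700/365 = 879 yr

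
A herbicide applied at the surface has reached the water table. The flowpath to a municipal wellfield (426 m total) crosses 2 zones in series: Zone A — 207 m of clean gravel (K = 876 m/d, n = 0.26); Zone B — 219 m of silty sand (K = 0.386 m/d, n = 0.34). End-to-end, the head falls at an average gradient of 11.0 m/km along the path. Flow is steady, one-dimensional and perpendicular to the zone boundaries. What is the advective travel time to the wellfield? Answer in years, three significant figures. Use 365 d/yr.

Continuity: the same q passes through each zone, so ΔH = q·Σ(L_j/K_j) — the zones act as resistances in series.
Σ(L/K) = 207/876 + 219/0.386 = 0.2363 + 567.4 = 567.6 d
K_eq = L_total / Σ(L/K) = 426 / 567.6 = 0.7505 m/d
q = K_eq · i = 0.7505 × 0.011 = 0.008256 m/d (same in every zone)
Zone A: v = q/n = 0.008256/0.26 = 0.03175 m/d → t_A = 207/0.03175 = 6519 d
Zone B: v = q/n = 0.008256/0.34 = 0.02428 m/d → t_B = 219/0.02428 = 9019 d
Total t = 6519 + 9019 = 15540 d
   = 15540 / 365 = 42.6 yr

42.6 years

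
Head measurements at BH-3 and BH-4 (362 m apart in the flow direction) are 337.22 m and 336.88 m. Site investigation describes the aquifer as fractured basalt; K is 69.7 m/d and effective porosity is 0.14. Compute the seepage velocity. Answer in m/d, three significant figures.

0.468 m/d

Hydraulic gradient i = (337.22 − 336.88) / 362 = 0.34 / 362 = 9.392e-4
Specific discharge q = 69.7 × 9.392e-4 = 0.06546 m/d
Seepage velocity v = q / n = 0.06546 / 0.14 = 0.4676 m/d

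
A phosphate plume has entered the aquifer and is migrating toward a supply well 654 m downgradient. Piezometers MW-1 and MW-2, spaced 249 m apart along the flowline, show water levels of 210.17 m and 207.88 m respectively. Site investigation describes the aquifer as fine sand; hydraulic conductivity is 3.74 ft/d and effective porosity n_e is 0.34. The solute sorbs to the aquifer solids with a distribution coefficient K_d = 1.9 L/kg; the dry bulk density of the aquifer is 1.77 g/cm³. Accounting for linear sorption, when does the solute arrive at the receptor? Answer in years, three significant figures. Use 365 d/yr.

633 years

Hydraulic gradient i = (210.17 − 207.88) / 249 = 2.29 / 249 = 0.009197
K = 3.74 ft/d × 0.3048 = 1.140 m/d
Darcy flux q = K·i = 1.140 × 0.009197 = 0.01048 m/d
Seepage velocity v = q / n = 0.01048 / 0.34 = 0.03083 m/d
Retardation R = 1 + ρ_b·K_d/n = 1 + 1.77×1.9/0.34 = 10.89
Contaminant velocity v_c = v/R = 0.03083/10.89 = 0.002831 m/d
t = L/v_c = 654/0.002831 = 231000 d
   = 231000/365 = 633 yr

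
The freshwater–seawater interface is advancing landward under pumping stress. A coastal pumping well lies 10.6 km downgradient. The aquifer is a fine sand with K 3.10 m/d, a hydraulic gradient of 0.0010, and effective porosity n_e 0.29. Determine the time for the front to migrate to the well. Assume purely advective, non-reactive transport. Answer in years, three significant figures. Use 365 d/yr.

2720 years

q = Ki = 3.10 × 0.0010 = 0.003100 m/d
Seepage velocity v = q / n = 0.003100 / 0.29 = 0.01069 m/d
L = 10.6 km = 10600 m
t = L / v = 10600 / 0.01069 = 991600 d
   = 991600 / 365 = 2720 yr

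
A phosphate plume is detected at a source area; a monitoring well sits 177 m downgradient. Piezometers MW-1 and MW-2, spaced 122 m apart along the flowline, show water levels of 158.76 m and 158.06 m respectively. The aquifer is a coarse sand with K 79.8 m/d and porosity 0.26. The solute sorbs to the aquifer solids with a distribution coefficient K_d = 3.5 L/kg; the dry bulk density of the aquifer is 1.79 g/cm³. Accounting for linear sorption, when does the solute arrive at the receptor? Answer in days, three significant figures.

2520 days

Hydraulic gradient i = (158.76 − 158.06) / 122 = 0.70 / 122 = 0.005738
q = Ki = 79.8 × 0.005738 = 0.4579 m/d
Average linear velocity = 0.4579 / 0.26 = 1.761 m/d
Retardation R = 1 + ρ_b·K_d/n = 1 + 1.79×3.5/0.26 = 25.10
Contaminant velocity v_c = v/R = 1.761/25.10 = 0.07017 m/d
t = L/v_c = 177/0.07017 = 2522 d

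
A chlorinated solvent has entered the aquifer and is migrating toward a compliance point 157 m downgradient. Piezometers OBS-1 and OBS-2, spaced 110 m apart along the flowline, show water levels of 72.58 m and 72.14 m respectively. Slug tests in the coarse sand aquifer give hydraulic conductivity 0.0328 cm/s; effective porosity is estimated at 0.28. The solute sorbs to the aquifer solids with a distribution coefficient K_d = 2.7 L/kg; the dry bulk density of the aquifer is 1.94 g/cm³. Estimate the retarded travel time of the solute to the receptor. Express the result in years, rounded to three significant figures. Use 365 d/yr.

20.9 years

Hydraulic gradient i = (72.58 − 72.14) / 110 = 0.44 / 110 = 0.004000
K = 0.0328 cm/s × 864 = 28.34 m/d
Specific discharge q = 28.34 × 0.004000 = 0.1134 m/d
Average linear velocity = 0.1134 / 0.28 = 0.4048 m/d
Retardation R = 1 + ρ_b·K_d/n = 1 + 1.94×2.7/0.28 = 19.71
Contaminant velocity v_c = v/R = 0.4048/19.71 = 0.02054 m/d
t = L/v_c = 157/0.02054 = 7642 d
   = 7642/365 = 20.9 yr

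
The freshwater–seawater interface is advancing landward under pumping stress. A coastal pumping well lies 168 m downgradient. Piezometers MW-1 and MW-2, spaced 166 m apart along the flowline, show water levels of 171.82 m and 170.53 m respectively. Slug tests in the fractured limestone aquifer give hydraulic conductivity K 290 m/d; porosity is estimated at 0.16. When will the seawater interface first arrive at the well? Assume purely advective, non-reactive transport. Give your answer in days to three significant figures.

Hydraulic gradient i = (171.82 − 170.53) / 166 = 1.29 / 166 = 0.007771
q = Ki = 290 × 0.007771 = 2.254 m/d
v_s = q/n_e = 2.254/0.16 = 14.09 m/d
t = L / v = 168 / 14.09 = 11.93 d

11.9 days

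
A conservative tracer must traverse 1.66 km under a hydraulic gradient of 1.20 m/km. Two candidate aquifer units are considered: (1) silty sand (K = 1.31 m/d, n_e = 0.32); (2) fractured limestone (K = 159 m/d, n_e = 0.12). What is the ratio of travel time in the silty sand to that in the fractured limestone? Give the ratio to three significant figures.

324

Unit 1 (silty sand): v = 1.31×0.0012/0.32 = 0.004912 m/d, t = 1660/0.004912 = 337900 d
Unit 2 (fractured limestone): v = 159×0.0012/0.12 = 1.590 m/d, t = 1660/1.590 = 1044 d
t(silty sand) / t(fractured limestone) = 337900/1044 = 324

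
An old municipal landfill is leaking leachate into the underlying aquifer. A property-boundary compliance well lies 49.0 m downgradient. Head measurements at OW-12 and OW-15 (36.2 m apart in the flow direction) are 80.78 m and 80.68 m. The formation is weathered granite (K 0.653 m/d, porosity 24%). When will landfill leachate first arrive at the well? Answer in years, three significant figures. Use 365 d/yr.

17.9 years

Hydraulic gradient i = (80.78 − 80.68) / 36.2 = 0.10 / 36.2 = 0.002762
q = Ki = 0.653 × 0.002762 = 0.001804 m/d
Seepage velocity v = q / n = 0.001804 / 0.24 = 0.007516 m/d
t = L / v = 49.0 / 0.007516 = 6519 d
   = 6519 / 365 = 17.9 yr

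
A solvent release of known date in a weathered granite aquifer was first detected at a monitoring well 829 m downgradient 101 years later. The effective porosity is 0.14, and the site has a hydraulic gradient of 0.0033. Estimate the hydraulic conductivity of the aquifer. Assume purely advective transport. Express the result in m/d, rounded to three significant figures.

0.954 m/d

t = 101 years = 36870 d
v = L / t = 829 / 36870 = 0.02249 m/d
K = v · n / i = 0.02249 × 0.14 / 0.0033 = 0.954 m/d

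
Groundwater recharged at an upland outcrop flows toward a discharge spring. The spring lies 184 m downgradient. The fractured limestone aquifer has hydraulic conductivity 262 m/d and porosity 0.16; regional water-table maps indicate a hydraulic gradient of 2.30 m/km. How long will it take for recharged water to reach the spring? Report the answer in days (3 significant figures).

48.9 days

q = Ki = 262 × 0.0023 = 0.6026 m/d
Average linear velocity = 0.6026 / 0.16 = 3.766 m/d
t = L / v = 184 / 3.766 = 48.85 d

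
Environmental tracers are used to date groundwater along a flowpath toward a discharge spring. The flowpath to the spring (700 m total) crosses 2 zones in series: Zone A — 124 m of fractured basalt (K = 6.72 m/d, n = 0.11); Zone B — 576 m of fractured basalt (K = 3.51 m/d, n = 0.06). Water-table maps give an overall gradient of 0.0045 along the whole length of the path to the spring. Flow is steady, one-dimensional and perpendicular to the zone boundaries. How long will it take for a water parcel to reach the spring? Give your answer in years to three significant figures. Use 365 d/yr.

7.65 years

Continuity: the same q passes through each zone, so ΔH = q·Σ(L_j/K_j) — the zones act as resistances in series.
Σ(L/K) = 124/6.72 + 576/3.51 = 18.45 + 164.1 = 182.6 d
K_eq = L_total / Σ(L/K) = 700 / 182.6 = 3.834 m/d
q = K_eq · i = 3.834 × 0.0045 = 0.01726 m/d (same in every zone)
Zone A: v = q/n = 0.01726/0.11 = 0.1569 m/d → t_A = 124/0.1569 = 790.5 d
Zone B: v = q/n = 0.01726/0.06 = 0.2876 m/d → t_B = 576/0.2876 = 2003 d
Total t = 790.5 + 2003 = 2793 d
   = 2793 / 365 = 7.65 yr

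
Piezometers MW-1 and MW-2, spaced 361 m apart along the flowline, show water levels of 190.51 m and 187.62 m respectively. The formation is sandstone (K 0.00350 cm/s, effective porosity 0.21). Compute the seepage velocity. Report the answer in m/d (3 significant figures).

0.115 m/d

Hydraulic gradient i = (190.51 − 187.62) / 361 = 2.89 / 361 = 0.008006
K = 0.00350 cm/s × 864 = 3.024 m/d
Specific discharge q = 3.024 × 0.008006 = 0.02421 m/d
Average linear velocity = 0.02421 / 0.21 = 0.1153 m/d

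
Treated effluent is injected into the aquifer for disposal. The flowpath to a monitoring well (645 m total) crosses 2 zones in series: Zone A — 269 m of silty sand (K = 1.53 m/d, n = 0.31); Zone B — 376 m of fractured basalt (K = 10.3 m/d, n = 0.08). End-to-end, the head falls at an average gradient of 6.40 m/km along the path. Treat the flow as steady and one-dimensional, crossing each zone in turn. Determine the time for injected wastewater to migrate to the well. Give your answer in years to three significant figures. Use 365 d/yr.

16.0 years

Continuity: the same q passes through each zone, so ΔH = q·Σ(L_j/K_j) — the zones act as resistances in series.
Σ(L/K) = 269/1.53 + 376/10.3 = 175.8 + 36.50 = 212.3 d
K_eq = L_total / Σ(L/K) = 645 / 212.3 = 3.038 m/d
q = K_eq · i = 3.038 × 0.0064 = 0.01944 m/d (same in every zone)
Zone A: v = q/n = 0.01944/0.31 = 0.06272 m/d → t_A = 269/0.06272 = 4289 d
Zone B: v = q/n = 0.01944/0.08 = 0.2430 m/d → t_B = 376/0.2430 = 1547 d
Total t = 4289 + 1547 = 5836 d
   = 5836 / 365 = 16.0 yr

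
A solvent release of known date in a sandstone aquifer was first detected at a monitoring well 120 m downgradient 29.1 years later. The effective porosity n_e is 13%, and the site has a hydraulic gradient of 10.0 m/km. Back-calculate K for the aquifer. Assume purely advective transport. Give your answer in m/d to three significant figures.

0.147 m/d

t = 29.1 years = 10620 d
v = L / t = 120 / 10620 = 0.01130 m/d
K = v · n / i = 0.01130 × 0.13 / 0.010 = 0.147 m/d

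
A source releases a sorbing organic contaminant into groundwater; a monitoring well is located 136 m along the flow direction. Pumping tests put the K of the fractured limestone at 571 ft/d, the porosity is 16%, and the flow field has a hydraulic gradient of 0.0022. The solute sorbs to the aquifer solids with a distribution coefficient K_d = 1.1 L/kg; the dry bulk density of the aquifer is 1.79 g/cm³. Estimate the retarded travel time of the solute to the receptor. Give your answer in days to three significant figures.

K = 571 ft/d × 0.3048 = 174.0 m/d
Specific discharge q = 174.0 × 0.0022 = 0.3829 m/d
v = Ki/n = 174.0·0.0022/0.16 = 2.393 m/d
Retardation R = 1 + ρ_b·K_d/n = 1 + 1.79×1.1/0.16 = 13.31
Contaminant velocity v_c = v/R = 2.393/13.31 = 0.1798 m/d
t = L/v_c = 136/0.1798 = 756.2 d

756 days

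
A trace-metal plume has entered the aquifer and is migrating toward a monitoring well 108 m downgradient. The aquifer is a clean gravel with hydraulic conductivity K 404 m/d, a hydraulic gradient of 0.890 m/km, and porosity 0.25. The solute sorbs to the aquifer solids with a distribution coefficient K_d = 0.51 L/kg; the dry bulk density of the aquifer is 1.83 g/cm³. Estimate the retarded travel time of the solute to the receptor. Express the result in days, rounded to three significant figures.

Specific discharge q = 404 × 8.9e-4 = 0.3596 m/d
v = Ki/n = 404·8.9e-4/0.25 = 1.438 m/d
Retardation R = 1 + ρ_b·K_d/n = 1 + 1.83×0.51/0.25 = 4.733
Contaminant velocity v_c = v/R = 1.438/4.733 = 0.3039 m/d
t = L/v_c = 108/0.3039 = 355.4 d

355 days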